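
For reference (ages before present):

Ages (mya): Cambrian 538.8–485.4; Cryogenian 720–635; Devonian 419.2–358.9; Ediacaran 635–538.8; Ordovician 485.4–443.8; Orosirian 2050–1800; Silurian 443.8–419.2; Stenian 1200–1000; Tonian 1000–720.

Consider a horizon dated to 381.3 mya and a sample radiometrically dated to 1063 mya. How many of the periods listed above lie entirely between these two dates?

6

The older date is 1063 Ma and the younger is 381.3 Ma.
Periods with start < 1063 and end > 381.3 Ma: Tonian (1000–720), Cryogenian (720–635), Ediacaran (635–538.8), Cambrian (538.8–485.4), Ordovician (485.4–443.8), Silurian (443.8–419.2).
That is 6 complete periods.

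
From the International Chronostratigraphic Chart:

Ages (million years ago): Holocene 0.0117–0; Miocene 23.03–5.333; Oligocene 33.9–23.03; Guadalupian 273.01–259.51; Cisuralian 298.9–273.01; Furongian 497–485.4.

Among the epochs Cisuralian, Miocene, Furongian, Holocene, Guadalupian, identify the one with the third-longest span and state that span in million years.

Start − end for each: Cisuralian 298.9 − 273.01 = 25.89; Miocene 23.03 − 5.333 = 17.697; Furongian 497 − 485.4 = 11.6; Holocene 0.0117 − 0 = 0.0117; Guadalupian 273.01 − 259.51 = 13.5.
Ranking these from longest: Cisuralian > Miocene > Guadalupian > Furongian > Holocene.
Position 3 in that ranking is Guadalupian, which lasted 13.5 Myr.

Guadalupian, 13.5 million years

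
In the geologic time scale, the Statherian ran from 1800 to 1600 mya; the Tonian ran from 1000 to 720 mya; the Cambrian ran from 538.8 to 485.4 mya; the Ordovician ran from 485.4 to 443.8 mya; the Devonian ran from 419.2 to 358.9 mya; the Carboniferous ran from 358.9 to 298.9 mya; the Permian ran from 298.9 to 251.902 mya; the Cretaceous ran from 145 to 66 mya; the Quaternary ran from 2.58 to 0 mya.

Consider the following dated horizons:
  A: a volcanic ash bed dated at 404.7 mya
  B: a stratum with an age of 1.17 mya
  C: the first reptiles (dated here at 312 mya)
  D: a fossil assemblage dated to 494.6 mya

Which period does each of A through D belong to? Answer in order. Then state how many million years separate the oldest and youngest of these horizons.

Match each age against the start–end ranges in the excerpt: A = 404.7 Ma → Devonian (419.2–358.9); B = 1.17 Ma → Quaternary (2.58–0); C = 312 Ma → Carboniferous (358.9–298.9); D = 494.6 Ma → Cambrian (538.8–485.4).
The largest age is 494.6 Ma and the smallest is 1.17 Ma; their difference is 493.43 Myr.

A — Devonian; B — Quaternary; C — Carboniferous; D — Cambrian; span 493.43 million years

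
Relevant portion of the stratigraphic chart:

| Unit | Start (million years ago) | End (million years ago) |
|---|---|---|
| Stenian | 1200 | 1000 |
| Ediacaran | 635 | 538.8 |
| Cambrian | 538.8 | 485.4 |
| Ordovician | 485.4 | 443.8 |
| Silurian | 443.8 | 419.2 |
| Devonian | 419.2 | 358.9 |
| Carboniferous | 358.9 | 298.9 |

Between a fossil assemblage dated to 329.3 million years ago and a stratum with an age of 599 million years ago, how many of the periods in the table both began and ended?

The older date is 599 Ma and the younger is 329.3 Ma.
Periods with start < 599 and end > 329.3 Ma: Cambrian (538.8–485.4), Ordovician (485.4–443.8), Silurian (443.8–419.2), Devonian (419.2–358.9).
That is 4 complete periods.

4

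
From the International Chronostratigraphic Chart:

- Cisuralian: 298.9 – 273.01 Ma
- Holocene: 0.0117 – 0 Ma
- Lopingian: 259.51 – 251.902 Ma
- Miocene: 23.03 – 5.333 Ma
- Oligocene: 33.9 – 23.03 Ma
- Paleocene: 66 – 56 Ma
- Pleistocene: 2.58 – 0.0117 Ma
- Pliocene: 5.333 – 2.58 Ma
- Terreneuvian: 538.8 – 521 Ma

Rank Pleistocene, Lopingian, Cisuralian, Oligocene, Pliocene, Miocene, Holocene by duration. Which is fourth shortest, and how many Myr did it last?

Start − end for each: Pleistocene 2.58 − 0.0117 = 2.5683; Lopingian 259.51 − 251.902 = 7.608; Cisuralian 298.9 − 273.01 = 25.89; Oligocene 33.9 − 23.03 = 10.87; Pliocene 5.333 − 2.58 = 2.753; Miocene 23.03 − 5.333 = 17.697; Holocene 0.0117 − 0 = 0.0117.
Ranking these from shortest: Holocene < Pleistocene < Pliocene < Lopingian < Oligocene < Miocene < Cisuralian.
Position 4 in that ranking is Lopingian, which lasted 7.608 Myr.

Lopingian, 7.608 million years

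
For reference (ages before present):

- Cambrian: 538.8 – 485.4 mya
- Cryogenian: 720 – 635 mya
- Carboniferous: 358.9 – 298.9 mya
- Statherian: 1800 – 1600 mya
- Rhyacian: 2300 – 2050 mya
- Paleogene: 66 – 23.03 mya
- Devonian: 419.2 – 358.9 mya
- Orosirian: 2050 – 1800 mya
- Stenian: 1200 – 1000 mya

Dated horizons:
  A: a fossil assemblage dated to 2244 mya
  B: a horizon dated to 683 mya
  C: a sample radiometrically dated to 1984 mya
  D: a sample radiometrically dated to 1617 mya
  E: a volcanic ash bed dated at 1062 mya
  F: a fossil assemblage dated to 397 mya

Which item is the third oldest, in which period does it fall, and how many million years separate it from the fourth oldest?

D, in the Statherian; 555 million years to E

Larger Ma means older, so oldest first: A 2244 > C 1984 > D 1617 > E 1062 > B 683 > F 397.
Counting 3 along gives D (1617 Ma); the excerpt puts that inside the Statherian, 1800–1600 Ma.
Next in line is E (1062 Ma), and 1617 − 1062 = 555 Myr.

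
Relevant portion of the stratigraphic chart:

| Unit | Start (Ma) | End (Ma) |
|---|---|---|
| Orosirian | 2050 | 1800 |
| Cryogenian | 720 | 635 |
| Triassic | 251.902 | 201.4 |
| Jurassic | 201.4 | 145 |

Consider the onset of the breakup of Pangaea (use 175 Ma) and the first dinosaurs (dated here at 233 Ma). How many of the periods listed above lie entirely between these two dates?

0

The older date is 233 Ma and the younger is 175 Ma.
No period both begins after 233 Ma and ends before 175 Ma, so the count is 0.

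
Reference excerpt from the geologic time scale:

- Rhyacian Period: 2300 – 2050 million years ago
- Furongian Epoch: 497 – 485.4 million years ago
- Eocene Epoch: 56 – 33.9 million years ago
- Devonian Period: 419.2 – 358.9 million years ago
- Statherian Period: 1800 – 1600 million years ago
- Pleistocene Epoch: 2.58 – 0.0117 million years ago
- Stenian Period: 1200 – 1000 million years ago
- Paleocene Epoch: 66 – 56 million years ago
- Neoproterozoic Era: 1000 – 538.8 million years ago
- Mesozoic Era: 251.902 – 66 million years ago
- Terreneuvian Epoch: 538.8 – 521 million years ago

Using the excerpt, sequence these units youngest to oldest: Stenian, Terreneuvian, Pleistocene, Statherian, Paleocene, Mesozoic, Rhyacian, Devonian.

Pleistocene, then Paleocene, then Mesozoic, then Devonian, then Terreneuvian, then Stenian, then Statherian, then Rhyacian

Sorting by start age (ascending Ma, since larger Ma = older): Pleistocene start 2.58, Paleocene start 66, Mesozoic start 251.902, Devonian start 419.2, Terreneuvian start 538.8, Stenian start 1200, Statherian start 1800, Rhyacian start 2300.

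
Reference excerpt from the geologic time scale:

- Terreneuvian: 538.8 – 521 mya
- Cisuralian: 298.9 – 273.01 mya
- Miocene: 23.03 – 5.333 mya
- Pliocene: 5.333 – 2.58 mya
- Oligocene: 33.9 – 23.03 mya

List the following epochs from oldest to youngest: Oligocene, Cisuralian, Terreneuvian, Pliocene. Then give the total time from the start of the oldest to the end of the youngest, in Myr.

Terreneuvian → Cisuralian → Oligocene → Pliocene; total span 536.22 Myr

From the excerpt: Oligocene 33.9–23.03; Cisuralian 298.9–273.01; Terreneuvian 538.8–521; Pliocene 5.333–2.58 (Ma).
Larger Ma is earlier, so the oldest is Terreneuvian and the youngest is Pliocene; oldest to youngest: Terreneuvian, Cisuralian, Oligocene, Pliocene.
Oldest start 538.8 minus youngest end 2.58 gives 536.22 Myr overall.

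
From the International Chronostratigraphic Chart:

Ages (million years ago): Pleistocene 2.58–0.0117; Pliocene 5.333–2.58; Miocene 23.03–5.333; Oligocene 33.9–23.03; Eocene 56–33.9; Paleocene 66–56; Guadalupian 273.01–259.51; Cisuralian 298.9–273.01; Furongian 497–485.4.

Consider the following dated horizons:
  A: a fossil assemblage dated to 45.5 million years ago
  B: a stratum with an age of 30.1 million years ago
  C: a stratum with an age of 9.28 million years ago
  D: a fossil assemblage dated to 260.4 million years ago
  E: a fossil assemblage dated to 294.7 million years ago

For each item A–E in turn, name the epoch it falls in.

Match each age against the start–end ranges in the excerpt: A = 45.5 Ma → Eocene (56–33.9); B = 30.1 Ma → Oligocene (33.9–23.03); C = 9.28 Ma → Miocene (23.03–5.333); D = 260.4 Ma → Guadalupian (273.01–259.51); E = 294.7 Ma → Cisuralian (298.9–273.01).

A — Eocene; B — Oligocene; C — Miocene; D — Guadalupian; E — Cisuralian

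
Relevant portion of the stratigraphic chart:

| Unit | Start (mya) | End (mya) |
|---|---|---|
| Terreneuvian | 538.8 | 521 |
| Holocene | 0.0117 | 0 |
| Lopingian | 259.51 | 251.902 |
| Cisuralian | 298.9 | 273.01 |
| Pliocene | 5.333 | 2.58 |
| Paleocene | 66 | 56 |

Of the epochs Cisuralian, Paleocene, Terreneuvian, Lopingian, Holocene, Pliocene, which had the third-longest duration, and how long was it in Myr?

Paleocene, 10 million years

Durations: Cisuralian 25.89; Paleocene 10; Terreneuvian 17.8; Lopingian 7.608; Holocene 0.0117; Pliocene 2.753 Myr.
Sorted longest-first: Cisuralian (25.89), Terreneuvian (17.8), Paleocene (10), Lopingian (7.608), Pliocene (2.753), Holocene (0.0117).
The third longest is Paleocene at 10 Myr.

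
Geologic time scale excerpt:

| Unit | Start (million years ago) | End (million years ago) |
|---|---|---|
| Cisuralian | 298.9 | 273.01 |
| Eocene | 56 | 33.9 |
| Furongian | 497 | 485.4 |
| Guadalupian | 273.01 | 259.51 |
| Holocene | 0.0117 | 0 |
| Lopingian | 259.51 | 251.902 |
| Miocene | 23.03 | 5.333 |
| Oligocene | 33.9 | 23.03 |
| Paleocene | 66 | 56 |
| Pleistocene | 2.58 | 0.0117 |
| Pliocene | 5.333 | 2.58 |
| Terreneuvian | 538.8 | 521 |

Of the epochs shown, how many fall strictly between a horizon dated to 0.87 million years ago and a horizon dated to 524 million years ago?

9

The older date is 524 Ma and the younger is 0.87 Ma.
Epochs with start < 524 and end > 0.87 Ma: Furongian (497–485.4), Cisuralian (298.9–273.01), Guadalupian (273.01–259.51), Lopingian (259.51–251.902), Paleocene (66–56), Eocene (56–33.9), Oligocene (33.9–23.03), Miocene (23.03–5.333), Pliocene (5.333–2.58).
That is 9 complete epochs.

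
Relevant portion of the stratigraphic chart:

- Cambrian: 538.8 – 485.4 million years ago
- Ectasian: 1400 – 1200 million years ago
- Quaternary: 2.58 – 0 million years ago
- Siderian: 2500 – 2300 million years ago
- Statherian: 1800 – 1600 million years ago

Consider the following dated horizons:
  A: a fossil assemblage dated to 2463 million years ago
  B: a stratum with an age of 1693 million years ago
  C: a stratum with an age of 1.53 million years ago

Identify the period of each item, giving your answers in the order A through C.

Match each age against the start–end ranges in the excerpt: A = 2463 Ma → Siderian (2500–2300); B = 1693 Ma → Statherian (1800–1600); C = 1.53 Ma → Quaternary (2.58–0).

A — Siderian; B — Statherian; C — Quaternary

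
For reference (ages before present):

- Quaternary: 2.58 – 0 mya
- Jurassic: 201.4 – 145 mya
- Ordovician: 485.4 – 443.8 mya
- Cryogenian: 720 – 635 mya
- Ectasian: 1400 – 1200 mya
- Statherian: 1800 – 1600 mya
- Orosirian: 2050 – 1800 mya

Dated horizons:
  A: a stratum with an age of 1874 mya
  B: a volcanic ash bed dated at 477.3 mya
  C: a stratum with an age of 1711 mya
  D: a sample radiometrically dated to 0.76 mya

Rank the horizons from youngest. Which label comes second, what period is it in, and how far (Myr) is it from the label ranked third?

B, in the Ordovician; 1233.7 million years to C

Sorted youngest-first by Ma: D (0.76), B (477.3), C (1711), A (1874).
The second youngest is B at 477.3 Ma, which lies in 485.4–443.8 Ma: the Ordovician.
The third youngest is C at 1711 Ma; separation = |477.3 − 1711| = 1233.7 Myr.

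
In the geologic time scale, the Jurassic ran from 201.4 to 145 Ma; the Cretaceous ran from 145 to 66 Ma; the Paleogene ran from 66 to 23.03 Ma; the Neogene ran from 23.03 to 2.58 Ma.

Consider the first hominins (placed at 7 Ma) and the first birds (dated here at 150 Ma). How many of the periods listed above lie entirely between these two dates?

150 Ma sits inside the Jurassic (201.4–145) and 7 Ma inside the Neogene (23.03–2.58); neither of those is wholly between the two dates.
The listed periods lying completely between them are Cretaceous, Paleogene — 2 in all.

2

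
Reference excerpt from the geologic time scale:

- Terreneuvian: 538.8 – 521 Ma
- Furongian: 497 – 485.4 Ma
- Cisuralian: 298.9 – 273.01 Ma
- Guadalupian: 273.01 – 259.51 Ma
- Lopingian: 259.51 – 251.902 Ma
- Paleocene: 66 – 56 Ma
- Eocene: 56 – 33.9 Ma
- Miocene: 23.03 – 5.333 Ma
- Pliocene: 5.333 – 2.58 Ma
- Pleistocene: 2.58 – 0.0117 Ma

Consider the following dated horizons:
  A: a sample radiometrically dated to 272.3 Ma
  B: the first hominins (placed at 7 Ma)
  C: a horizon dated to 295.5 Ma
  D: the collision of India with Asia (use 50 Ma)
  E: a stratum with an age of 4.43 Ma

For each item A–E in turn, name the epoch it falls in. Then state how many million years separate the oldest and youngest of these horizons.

A: 272.3 Ma lies in 273.01–259.51 Ma, so Guadalupian.
B: 7 Ma lies in 23.03–5.333 Ma, so Miocene.
C: 295.5 Ma lies in 298.9–273.01 Ma, so Cisuralian.
D: 50 Ma lies in 56–33.9 Ma, so Eocene.
E: 4.43 Ma lies in 5.333–2.58 Ma, so Pliocene.
Oldest = 295.5 Ma, youngest = 4.43 Ma → span 291.07 Myr.

A — Guadalupian; B — Miocene; C — Cisuralian; D — Eocene; E — Pliocene; span 291.07 million years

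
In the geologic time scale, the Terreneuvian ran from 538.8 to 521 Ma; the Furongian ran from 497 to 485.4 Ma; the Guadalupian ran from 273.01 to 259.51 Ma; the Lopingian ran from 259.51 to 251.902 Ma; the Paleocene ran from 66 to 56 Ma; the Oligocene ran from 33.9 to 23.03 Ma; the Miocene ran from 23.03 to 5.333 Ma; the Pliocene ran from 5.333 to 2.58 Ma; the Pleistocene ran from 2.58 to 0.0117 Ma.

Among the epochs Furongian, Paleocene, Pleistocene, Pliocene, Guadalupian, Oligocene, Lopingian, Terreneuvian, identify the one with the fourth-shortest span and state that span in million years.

Paleocene, 10 million years

Start − end for each: Furongian 497 − 485.4 = 11.6; Paleocene 66 − 56 = 10; Pleistocene 2.58 − 0.0117 = 2.5683; Pliocene 5.333 − 2.58 = 2.753; Guadalupian 273.01 − 259.51 = 13.5; Oligocene 33.9 − 23.03 = 10.87; Lopingian 259.51 − 251.902 = 7.608; Terreneuvian 538.8 − 521 = 17.8.
Ranking these from shortest: Pleistocene < Pliocene < Lopingian < Paleocene < Oligocene < Furongian < Guadalupian < Terreneuvian.
Position 4 in that ranking is Paleocene, which lasted 10 Myr.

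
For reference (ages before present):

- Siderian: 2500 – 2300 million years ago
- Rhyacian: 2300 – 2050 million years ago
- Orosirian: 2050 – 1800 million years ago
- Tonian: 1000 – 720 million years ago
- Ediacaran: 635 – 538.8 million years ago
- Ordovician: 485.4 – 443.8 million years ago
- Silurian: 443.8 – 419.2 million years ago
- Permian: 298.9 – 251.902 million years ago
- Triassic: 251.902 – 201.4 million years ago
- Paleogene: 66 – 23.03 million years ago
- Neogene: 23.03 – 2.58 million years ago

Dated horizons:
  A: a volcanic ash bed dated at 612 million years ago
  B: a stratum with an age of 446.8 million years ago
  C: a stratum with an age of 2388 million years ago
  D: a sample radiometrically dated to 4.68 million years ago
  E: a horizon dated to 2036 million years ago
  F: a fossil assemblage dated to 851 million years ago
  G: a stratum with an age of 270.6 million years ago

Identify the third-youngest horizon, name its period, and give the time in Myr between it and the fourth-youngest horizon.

B, in the Ordovician; 165.2 million years to A

Sorted youngest-first by Ma: D (4.68), G (270.6), B (446.8), A (612), F (851), E (2036), C (2388).
The third youngest is B at 446.8 Ma, which lies in 485.4–443.8 Ma: the Ordovician.
The fourth youngest is A at 612 Ma; separation = |446.8 − 612| = 165.2 Myr.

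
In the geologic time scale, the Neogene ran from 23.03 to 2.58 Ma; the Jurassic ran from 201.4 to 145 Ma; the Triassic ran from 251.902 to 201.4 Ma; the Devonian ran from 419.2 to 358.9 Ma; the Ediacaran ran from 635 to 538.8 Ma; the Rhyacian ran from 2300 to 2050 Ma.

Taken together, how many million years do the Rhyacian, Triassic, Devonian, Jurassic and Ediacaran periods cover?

Each duration: Rhyacian = 250; Triassic = 50.502; Devonian = 60.3; Jurassic = 56.4; Ediacaran = 96.2.
Sum: 250 + 50.502 + 60.3 + 56.4 + 96.2 = 513.402 Myr.

513.402 million years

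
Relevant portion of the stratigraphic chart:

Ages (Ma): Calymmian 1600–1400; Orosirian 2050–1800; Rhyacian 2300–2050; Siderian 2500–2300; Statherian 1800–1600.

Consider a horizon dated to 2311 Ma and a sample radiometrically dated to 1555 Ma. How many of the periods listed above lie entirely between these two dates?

3

2311 Ma sits inside the Siderian (2500–2300) and 1555 Ma inside the Calymmian (1600–1400); neither of those is wholly between the two dates.
The listed periods lying completely between them are Rhyacian, Orosirian, Statherian — 3 in all.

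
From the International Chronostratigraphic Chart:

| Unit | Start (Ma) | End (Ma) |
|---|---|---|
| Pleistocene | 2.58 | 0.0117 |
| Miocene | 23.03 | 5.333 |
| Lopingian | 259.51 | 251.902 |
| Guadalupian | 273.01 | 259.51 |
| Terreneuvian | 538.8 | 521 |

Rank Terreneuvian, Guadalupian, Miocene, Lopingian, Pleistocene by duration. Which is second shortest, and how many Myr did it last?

Start − end for each: Terreneuvian 538.8 − 521 = 17.8; Guadalupian 273.01 − 259.51 = 13.5; Miocene 23.03 − 5.333 = 17.697; Lopingian 259.51 − 251.902 = 7.608; Pleistocene 2.58 − 0.0117 = 2.5683.
Ranking these from shortest: Pleistocene < Lopingian < Guadalupian < Miocene < Terreneuvian.
Position 2 in that ranking is Lopingian, which lasted 7.608 Myr.

Lopingian, 7.608 million years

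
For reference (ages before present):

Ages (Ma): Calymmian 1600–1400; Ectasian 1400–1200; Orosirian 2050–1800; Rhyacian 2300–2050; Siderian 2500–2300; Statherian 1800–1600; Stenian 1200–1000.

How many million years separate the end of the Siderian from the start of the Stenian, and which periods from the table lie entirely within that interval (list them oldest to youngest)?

1100 million years; Rhyacian, Orosirian, Statherian, Calymmian, Ectasian

End of Siderian = 2300 Ma; start of Stenian = 1200 Ma.
Gap = 2300 − 1200 = 1100 Myr.
Periods wholly inside 2300–1200 Ma: Rhyacian (2300–2050), Orosirian (2050–1800), Statherian (1800–1600), Calymmian (1600–1400), Ectasian (1400–1200).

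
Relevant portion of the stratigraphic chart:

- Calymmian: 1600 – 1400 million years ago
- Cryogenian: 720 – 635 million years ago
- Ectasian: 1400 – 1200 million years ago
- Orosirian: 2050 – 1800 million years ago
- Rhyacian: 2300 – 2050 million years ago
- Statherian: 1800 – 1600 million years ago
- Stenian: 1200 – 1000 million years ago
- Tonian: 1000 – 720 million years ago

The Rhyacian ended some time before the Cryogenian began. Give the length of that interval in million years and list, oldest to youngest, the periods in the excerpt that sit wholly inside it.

1330 million years; Orosirian, Statherian, Calymmian, Ectasian, Stenian, Tonian

The Rhyacian closes at 2050 Ma and the Cryogenian opens at 720 Ma, so the interval is 2050 − 720 = 1330 Myr.
A period fits inside if it starts at or after 2050 Ma and ends at or before 720 Ma; oldest first that gives Orosirian, Statherian, Calymmian, Ectasian, Stenian, Tonian.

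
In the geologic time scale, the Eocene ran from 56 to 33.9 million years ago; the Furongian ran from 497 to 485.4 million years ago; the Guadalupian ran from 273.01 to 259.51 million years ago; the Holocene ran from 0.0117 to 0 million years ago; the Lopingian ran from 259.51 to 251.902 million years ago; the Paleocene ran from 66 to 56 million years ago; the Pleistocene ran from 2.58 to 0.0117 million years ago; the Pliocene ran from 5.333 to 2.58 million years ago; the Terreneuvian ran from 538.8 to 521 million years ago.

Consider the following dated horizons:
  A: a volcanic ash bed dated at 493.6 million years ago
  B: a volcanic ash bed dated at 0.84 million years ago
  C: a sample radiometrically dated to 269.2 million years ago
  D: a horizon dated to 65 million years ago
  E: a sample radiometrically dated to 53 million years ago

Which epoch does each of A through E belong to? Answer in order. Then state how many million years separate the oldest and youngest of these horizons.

A — Furongian; B — Pleistocene; C — Guadalupian; D — Paleocene; E — Eocene; span 492.76 million years

A: 493.6 Ma lies in 497–485.4 Ma, so Furongian.
B: 0.84 Ma lies in 2.58–0.0117 Ma, so Pleistocene.
C: 269.2 Ma lies in 273.01–259.51 Ma, so Guadalupian.
D: 65 Ma lies in 66–56 Ma, so Paleocene.
E: 53 Ma lies in 56–33.9 Ma, so Eocene.
Oldest = 493.6 Ma, youngest = 0.84 Ma → span 492.76 Myr.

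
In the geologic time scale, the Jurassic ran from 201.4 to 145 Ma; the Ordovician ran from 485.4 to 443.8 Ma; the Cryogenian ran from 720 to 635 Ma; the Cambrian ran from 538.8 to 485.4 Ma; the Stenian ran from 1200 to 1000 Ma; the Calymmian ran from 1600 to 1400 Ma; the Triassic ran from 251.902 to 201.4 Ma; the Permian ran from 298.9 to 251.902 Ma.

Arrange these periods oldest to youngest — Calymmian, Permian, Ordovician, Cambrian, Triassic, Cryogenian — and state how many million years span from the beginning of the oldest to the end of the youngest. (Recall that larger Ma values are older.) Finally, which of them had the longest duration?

Calymmian → Cryogenian → Cambrian → Ordovician → Permian → Triassic; total span 1398.6 Myr; longest is Calymmian

From the excerpt: Calymmian 1600–1400; Permian 298.9–251.902; Ordovician 485.4–443.8; Cambrian 538.8–485.4; Triassic 251.902–201.4; Cryogenian 720–635 (Ma).
Larger Ma is earlier, so the oldest is Calymmian and the youngest is Triassic; oldest to youngest: Calymmian, Cryogenian, Cambrian, Ordovician, Permian, Triassic.
Oldest start 1600 minus youngest end 201.4 gives 1398.6 Myr overall.
Individual lengths (start − end): Calymmian 200; Cryogenian 85; Ordovician 41.6; Cambrian 53.4; Permian 46.998; Triassic 50.502. The largest is Calymmian at 200 Myr.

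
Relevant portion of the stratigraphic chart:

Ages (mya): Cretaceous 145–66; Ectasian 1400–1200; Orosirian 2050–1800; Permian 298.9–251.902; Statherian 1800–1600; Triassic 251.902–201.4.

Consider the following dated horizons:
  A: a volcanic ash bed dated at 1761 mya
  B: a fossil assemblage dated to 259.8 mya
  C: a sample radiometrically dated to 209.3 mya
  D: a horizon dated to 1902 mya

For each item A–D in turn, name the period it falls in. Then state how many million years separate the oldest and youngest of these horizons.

A — Statherian; B — Permian; C — Triassic; D — Orosirian; span 1692.7 million years

Match each age against the start–end ranges in the excerpt: A = 1761 Ma → Statherian (1800–1600); B = 259.8 Ma → Permian (298.9–251.902); C = 209.3 Ma → Triassic (251.902–201.4); D = 1902 Ma → Orosirian (2050–1800).
The largest age is 1902 Ma and the smallest is 209.3 Ma; their difference is 1692.7 Myr.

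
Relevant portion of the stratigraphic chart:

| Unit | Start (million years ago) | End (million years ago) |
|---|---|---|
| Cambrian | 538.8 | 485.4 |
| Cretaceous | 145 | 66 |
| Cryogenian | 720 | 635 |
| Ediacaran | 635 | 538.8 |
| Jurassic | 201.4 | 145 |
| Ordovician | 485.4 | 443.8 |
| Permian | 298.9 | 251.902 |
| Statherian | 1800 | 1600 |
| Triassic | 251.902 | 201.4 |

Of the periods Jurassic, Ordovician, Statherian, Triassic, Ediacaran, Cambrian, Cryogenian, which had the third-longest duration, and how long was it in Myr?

Cryogenian, 85 million years

Start − end for each: Jurassic 201.4 − 145 = 56.4; Ordovician 485.4 − 443.8 = 41.6; Statherian 1800 − 1600 = 200; Triassic 251.902 − 201.4 = 50.502; Ediacaran 635 − 538.8 = 96.2; Cambrian 538.8 − 485.4 = 53.4; Cryogenian 720 − 635 = 85.
Ranking these from longest: Statherian > Ediacaran > Cryogenian > Jurassic > Cambrian > Triassic > Ordovician.
Position 3 in that ranking is Cryogenian, which lasted 85 Myr.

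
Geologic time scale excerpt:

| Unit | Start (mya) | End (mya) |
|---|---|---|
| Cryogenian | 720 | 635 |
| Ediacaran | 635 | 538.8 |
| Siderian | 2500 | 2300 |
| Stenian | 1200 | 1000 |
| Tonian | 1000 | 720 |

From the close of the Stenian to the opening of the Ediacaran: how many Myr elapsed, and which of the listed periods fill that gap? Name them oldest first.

The Stenian closes at 1000 Ma and the Ediacaran opens at 635 Ma, so the interval is 1000 − 635 = 365 Myr.
A period fits inside if it starts at or after 1000 Ma and ends at or before 635 Ma; oldest first that gives Tonian, Cryogenian.

365 million years; Tonian, Cryogenian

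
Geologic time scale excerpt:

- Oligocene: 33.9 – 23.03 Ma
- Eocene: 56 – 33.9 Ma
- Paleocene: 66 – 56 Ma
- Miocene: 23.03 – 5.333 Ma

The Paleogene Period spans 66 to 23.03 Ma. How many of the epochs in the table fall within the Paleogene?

3

Epochs inside 66–23.03 Ma: Paleocene, Eocene, Oligocene — 3 in total.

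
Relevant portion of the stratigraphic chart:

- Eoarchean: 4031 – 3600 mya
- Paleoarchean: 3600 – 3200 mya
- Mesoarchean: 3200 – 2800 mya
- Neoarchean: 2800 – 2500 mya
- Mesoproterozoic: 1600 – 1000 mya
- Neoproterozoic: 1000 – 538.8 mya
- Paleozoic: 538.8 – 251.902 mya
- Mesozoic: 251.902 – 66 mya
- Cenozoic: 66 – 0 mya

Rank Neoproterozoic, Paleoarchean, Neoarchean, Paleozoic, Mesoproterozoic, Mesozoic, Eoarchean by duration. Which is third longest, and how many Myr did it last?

Durations: Neoproterozoic 461.2; Paleoarchean 400; Neoarchean 300; Paleozoic 286.898; Mesoproterozoic 600; Mesozoic 185.902; Eoarchean 431 Myr.
Sorted longest-first: Mesoproterozoic (600), Neoproterozoic (461.2), Eoarchean (431), Paleoarchean (400), Neoarchean (300), Paleozoic (286.898), Mesozoic (185.902).
The third longest is Eoarchean at 431 Myr.

Eoarchean, 431 million years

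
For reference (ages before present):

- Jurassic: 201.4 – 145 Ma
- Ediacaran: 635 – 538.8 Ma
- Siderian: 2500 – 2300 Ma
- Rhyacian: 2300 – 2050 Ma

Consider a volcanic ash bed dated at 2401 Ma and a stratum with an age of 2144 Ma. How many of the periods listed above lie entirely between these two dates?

0

Checking each listed span, none has both start < 2401 Ma and end > 2144 Ma — every period straddles one of the two dates or lies outside them — so the count is 0.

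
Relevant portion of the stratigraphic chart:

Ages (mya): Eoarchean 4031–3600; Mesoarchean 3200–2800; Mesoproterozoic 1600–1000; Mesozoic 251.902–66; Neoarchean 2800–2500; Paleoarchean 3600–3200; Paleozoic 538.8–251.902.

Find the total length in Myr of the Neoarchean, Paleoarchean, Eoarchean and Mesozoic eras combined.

Each duration: Neoarchean = 300; Paleoarchean = 400; Eoarchean = 431; Mesozoic = 185.902.
Sum: 300 + 400 + 431 + 185.902 = 1316.902 Myr.

1316.902 million years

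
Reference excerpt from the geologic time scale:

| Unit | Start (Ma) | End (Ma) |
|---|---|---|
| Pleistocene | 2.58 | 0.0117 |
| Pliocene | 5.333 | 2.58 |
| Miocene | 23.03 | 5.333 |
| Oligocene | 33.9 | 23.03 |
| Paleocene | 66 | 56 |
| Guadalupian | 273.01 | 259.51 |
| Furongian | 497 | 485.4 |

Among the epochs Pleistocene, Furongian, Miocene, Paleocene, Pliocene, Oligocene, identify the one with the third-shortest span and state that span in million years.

Paleocene, 10 million years

Durations: Pleistocene 2.5683; Furongian 11.6; Miocene 17.697; Paleocene 10; Pliocene 2.753; Oligocene 10.87 Myr.
Sorted shortest-first: Pleistocene (2.5683), Pliocene (2.753), Paleocene (10), Oligocene (10.87), Furongian (11.6), Miocene (17.697).
The third shortest is Paleocene at 10 Myr.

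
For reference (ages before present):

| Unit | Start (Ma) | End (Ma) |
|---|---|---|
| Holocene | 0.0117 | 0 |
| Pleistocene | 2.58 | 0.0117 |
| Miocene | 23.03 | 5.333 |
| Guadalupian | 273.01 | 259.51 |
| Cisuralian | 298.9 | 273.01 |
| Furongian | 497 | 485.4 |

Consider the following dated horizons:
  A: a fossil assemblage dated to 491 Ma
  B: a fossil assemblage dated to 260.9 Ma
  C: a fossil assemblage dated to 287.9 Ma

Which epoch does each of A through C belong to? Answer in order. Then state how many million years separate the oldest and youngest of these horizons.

Match each age against the start–end ranges in the excerpt: A = 491 Ma → Furongian (497–485.4); B = 260.9 Ma → Guadalupian (273.01–259.51); C = 287.9 Ma → Cisuralian (298.9–273.01).
The largest age is 491 Ma and the smallest is 260.9 Ma; their difference is 230.1 Myr.

A — Furongian; B — Guadalupian; C — Cisuralian; span 230.1 million years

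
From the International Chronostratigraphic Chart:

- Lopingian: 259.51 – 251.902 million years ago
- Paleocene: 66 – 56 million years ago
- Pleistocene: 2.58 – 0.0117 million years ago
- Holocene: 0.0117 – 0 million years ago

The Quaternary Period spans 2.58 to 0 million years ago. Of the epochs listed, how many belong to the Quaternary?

Epochs inside 2.58–0 Ma: Pleistocene, Holocene — 2 in total.

2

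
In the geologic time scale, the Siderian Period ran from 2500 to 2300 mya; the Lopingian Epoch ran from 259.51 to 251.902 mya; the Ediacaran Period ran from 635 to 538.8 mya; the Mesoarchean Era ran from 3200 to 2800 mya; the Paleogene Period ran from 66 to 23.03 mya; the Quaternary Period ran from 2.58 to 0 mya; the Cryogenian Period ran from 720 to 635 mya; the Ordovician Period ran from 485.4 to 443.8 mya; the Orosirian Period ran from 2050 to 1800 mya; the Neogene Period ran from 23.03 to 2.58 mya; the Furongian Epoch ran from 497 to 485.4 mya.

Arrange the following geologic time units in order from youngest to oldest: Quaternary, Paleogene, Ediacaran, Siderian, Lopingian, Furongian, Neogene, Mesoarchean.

Quaternary, Neogene, Paleogene, Lopingian, Furongian, Ediacaran, Siderian, Mesoarchean

Read off each span (Ma): Quaternary 2.58–0; Paleogene 66–23.03; Ediacaran 635–538.8; Siderian 2500–2300; Lopingian 259.51–251.902; Furongian 497–485.4; Neogene 23.03–2.58; Mesoarchean 3200–2800.
Larger Ma is older, so oldest→youngest is Mesoarchean, Siderian, Ediacaran, Furongian, Lopingian, Paleogene, Neogene, Quaternary; reverse it for youngest→oldest.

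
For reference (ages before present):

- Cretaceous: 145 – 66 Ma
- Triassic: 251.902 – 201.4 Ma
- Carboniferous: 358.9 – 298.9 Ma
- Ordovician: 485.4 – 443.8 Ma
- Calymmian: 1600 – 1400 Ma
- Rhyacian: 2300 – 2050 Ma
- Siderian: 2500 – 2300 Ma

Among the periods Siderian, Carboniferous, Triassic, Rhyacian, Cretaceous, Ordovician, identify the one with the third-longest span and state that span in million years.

Durations: Siderian 200; Carboniferous 60; Triassic 50.502; Rhyacian 250; Cretaceous 79; Ordovician 41.6 Myr.
Sorted longest-first: Rhyacian (250), Siderian (200), Cretaceous (79), Carboniferous (60), Triassic (50.502), Ordovician (41.6).
The third longest is Cretaceous at 79 Myr.

Cretaceous, 79 million years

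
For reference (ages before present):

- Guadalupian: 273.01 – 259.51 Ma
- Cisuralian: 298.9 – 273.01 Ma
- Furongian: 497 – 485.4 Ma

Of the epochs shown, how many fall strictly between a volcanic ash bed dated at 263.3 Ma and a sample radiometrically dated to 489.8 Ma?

1

489.8 Ma sits inside the Furongian (497–485.4) and 263.3 Ma inside the Guadalupian (273.01–259.51); neither of those is wholly between the two dates.
The listed epochs lying completely between them are Cisuralian — 1 in all.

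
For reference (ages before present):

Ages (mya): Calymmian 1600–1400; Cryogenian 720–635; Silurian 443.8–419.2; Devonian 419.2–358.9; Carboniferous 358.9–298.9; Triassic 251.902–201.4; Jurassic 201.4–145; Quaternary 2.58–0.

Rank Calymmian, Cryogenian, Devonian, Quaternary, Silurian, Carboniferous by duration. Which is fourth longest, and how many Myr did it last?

Start − end for each: Calymmian 1600 − 1400 = 200; Cryogenian 720 − 635 = 85; Devonian 419.2 − 358.9 = 60.3; Quaternary 2.58 − 0 = 2.58; Silurian 443.8 − 419.2 = 24.6; Carboniferous 358.9 − 298.9 = 60.
Ranking these from longest: Calymmian > Cryogenian > Devonian > Carboniferous > Silurian > Quaternary.
Position 4 in that ranking is Carboniferous, which lasted 60 Myr.

Carboniferous, 60 million years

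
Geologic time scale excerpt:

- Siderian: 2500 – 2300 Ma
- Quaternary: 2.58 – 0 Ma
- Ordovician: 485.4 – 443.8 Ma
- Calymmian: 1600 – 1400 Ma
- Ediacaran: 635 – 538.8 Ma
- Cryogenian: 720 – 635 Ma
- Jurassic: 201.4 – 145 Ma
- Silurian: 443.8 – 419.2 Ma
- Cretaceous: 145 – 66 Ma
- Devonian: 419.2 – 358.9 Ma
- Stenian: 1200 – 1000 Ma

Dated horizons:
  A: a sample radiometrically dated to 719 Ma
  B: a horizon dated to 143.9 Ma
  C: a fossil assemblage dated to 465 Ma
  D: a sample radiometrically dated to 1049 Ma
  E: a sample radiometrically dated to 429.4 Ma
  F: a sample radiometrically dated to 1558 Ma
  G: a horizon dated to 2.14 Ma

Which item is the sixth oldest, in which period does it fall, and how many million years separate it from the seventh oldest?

B, in the Cretaceous; 141.76 million years to G

Larger Ma means older, so oldest first: F 1558 > D 1049 > A 719 > C 465 > E 429.4 > B 143.9 > G 2.14.
Counting 6 along gives B (143.9 Ma); the excerpt puts that inside the Cretaceous, 145–66 Ma.
Next in line is G (2.14 Ma), and 143.9 − 2.14 = 141.76 Myr.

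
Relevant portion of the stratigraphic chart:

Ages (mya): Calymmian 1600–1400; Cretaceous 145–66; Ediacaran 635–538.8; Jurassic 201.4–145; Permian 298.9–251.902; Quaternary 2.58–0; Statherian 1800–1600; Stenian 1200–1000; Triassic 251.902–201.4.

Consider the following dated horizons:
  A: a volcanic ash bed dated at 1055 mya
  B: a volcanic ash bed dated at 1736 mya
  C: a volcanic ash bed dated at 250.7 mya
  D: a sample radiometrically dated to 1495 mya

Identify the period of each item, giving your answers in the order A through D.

A: 1055 Ma lies in 1200–1000 Ma, so Stenian.
B: 1736 Ma lies in 1800–1600 Ma, so Statherian.
C: 250.7 Ma lies in 251.902–201.4 Ma, so Triassic.
D: 1495 Ma lies in 1600–1400 Ma, so Calymmian.

A — Stenian; B — Statherian; C — Triassic; D — Calymmian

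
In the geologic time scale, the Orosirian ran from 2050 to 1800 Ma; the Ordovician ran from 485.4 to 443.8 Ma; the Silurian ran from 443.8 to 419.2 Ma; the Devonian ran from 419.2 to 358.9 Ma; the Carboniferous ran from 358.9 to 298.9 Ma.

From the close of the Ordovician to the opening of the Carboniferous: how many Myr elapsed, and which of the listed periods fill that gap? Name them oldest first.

The Ordovician closes at 443.8 Ma and the Carboniferous opens at 358.9 Ma, so the interval is 443.8 − 358.9 = 84.9 Myr.
A period fits inside if it starts at or after 443.8 Ma and ends at or before 358.9 Ma; oldest first that gives Silurian, Devonian.

84.9 million years; Silurian, Devonian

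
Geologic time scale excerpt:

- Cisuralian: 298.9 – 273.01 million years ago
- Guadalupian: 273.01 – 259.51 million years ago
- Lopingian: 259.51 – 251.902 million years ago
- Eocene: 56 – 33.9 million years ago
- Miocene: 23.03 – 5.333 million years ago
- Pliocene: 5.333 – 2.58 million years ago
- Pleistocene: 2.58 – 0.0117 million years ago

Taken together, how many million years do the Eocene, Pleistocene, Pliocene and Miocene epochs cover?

45.1183 million years

Each duration: Eocene = 22.1; Pleistocene = 2.5683; Pliocene = 2.753; Miocene = 17.697.
Sum: 22.1 + 2.5683 + 2.753 + 17.697 = 45.1183 Myr.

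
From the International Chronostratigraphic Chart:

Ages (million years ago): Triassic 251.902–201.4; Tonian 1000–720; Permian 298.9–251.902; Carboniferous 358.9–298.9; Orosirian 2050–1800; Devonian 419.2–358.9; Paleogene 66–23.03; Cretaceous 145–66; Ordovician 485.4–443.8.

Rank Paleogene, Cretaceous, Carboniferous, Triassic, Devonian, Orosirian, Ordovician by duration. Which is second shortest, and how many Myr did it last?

Paleogene, 42.97 million years

Start − end for each: Paleogene 66 − 23.03 = 42.97; Cretaceous 145 − 66 = 79; Carboniferous 358.9 − 298.9 = 60; Triassic 251.902 − 201.4 = 50.502; Devonian 419.2 − 358.9 = 60.3; Orosirian 2050 − 1800 = 250; Ordovician 485.4 − 443.8 = 41.6.
Ranking these from shortest: Ordovician < Paleogene < Triassic < Carboniferous < Devonian < Cretaceous < Orosirian.
Position 2 in that ranking is Paleogene, which lasted 42.97 Myr.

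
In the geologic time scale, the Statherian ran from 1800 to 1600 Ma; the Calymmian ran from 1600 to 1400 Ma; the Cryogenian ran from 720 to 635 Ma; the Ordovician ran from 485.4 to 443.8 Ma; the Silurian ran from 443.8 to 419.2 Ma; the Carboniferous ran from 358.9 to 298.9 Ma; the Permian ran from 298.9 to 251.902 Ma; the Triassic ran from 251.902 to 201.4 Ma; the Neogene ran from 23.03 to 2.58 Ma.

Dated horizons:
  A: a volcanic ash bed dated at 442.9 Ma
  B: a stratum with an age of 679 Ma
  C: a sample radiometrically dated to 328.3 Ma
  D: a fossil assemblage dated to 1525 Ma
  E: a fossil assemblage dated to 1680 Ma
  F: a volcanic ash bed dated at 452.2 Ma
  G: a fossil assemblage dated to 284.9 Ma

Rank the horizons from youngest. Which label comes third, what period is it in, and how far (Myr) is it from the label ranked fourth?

A, in the Silurian; 9.3 million years to F

Sorted youngest-first by Ma: G (284.9), C (328.3), A (442.9), F (452.2), B (679), D (1525), E (1680).
The third youngest is A at 442.9 Ma, which lies in 443.8–419.2 Ma: the Silurian.
The fourth youngest is F at 452.2 Ma; separation = |442.9 − 452.2| = 9.3 Myr.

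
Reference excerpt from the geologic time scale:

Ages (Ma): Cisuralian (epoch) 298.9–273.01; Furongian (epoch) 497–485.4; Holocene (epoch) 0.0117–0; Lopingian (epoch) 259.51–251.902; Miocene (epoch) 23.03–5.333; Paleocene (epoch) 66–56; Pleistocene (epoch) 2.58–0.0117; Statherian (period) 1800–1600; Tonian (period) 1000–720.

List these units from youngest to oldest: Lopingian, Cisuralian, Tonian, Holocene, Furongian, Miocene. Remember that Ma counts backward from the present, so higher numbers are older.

The oldest of these is Tonian (starts 1000 Ma) and the youngest is Holocene (ends 0 Ma).
In between, by decreasing start age: Furongian (497), Cisuralian (298.9), Lopingian (259.51), Miocene (23.03).
Listing youngest first means reversing that sequence.

Holocene, then Miocene, then Lopingian, then Cisuralian, then Furongian, then Tonian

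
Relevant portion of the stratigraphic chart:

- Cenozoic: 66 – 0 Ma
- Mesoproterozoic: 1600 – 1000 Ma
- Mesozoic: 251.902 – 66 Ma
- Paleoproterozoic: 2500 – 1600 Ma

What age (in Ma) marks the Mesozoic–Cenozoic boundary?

66 Ma

The Mesozoic ends and the Cenozoic begins at 66 Ma.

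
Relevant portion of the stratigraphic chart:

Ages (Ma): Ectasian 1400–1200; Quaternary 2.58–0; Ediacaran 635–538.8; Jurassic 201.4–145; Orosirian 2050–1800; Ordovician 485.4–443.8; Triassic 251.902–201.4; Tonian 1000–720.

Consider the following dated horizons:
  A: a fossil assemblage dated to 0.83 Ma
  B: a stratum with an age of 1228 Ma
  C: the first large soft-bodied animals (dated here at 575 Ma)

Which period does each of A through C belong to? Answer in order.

Match each age against the start–end ranges in the excerpt: A = 0.83 Ma → Quaternary (2.58–0); B = 1228 Ma → Ectasian (1400–1200); C = 575 Ma → Ediacaran (635–538.8).

A — Quaternary; B — Ectasian; C — Ediacaran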